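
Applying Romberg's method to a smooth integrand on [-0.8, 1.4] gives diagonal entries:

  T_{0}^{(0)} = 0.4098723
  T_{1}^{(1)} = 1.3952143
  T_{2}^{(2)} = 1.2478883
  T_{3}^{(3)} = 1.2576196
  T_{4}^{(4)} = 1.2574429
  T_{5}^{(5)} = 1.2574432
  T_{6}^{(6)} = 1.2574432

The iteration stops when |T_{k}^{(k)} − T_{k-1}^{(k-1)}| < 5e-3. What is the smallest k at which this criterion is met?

|T_{1}^{(1)} − T_{0}^{(0)}| = 0.9853420 ≥ 5e-3
|T_{2}^{(2)} − T_{1}^{(1)}| = 0.1473260 ≥ 5e-3
|T_{3}^{(3)} − T_{2}^{(2)}| = 0.0097313 ≥ 5e-3
|T_{4}^{(4)} − T_{3}^{(3)}| = 0.0001767 < 5e-3

k = 4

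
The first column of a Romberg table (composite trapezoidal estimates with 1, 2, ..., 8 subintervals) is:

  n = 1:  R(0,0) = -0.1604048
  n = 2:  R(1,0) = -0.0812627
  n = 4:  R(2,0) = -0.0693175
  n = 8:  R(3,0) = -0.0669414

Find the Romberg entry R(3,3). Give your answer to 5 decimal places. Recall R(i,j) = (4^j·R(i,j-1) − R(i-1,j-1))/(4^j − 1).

-0.06621

R(1,1) = (4·(-0.0812627) − (-0.1604048)) / 3 = -0.0548820
R(2,1) = (4·(-0.0693175) − (-0.0812627)) / 3 = -0.0653358
R(3,1) = -0.0669414 + (-0.0669414 − (-0.0693175))/3 = -0.0661494
R(2,2) = (16·(-0.0653358) − (-0.0548820)) / 15 = -0.0660327
R(3,2) = -0.0661494 + (-0.0661494 − (-0.0653358))/15 = -0.0662036
R(3,3) = (64·(-0.0662036) − (-0.0660327)) / 63 = -0.0662063
(Column j=1 coincides with Simpson's rule on the same nodes.)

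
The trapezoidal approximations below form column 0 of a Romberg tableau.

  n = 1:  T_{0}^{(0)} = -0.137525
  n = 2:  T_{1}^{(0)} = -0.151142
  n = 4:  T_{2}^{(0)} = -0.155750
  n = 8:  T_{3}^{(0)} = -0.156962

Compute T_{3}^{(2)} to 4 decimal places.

Richardson extrapolation on the trapezoidal column (denominator 4−1=3):
T_{2}^{(1)} = -0.155750 + (-0.155750 − (-0.151142))/3 = -0.157286
T_{3}^{(1)} = -0.156962 + (-0.156962 − (-0.155750))/3 = -0.157366
T_{3}^{(2)} = -0.157366 + (-0.157366 − (-0.157286))/15 = -0.157371
(Column j=1 coincides with Simpson's rule on the same nodes.)

-0.1574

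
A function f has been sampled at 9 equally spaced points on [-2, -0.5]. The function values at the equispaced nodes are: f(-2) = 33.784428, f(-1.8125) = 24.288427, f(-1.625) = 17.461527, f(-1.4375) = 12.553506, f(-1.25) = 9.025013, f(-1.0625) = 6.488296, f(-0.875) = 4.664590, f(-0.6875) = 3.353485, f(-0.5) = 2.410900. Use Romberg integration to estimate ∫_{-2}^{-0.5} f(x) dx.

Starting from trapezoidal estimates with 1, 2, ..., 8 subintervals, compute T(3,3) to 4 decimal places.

17.8259

T(0,0) (trapezoid, 1 panel, h=1.5000): 27.146496
T(1,0) (trapezoid, 2 panels, h=0.7500): 20.342008
T(2,0) (trapezoid, 4 panels, h=0.3750): 18.468298
T(3,0) (trapezoid, 8 panels, h=0.1875): 17.987345
T(1,1) = 20.342008 + (20.342008 − 27.146496)/3 = 18.073845
T(2,1) = 18.468298 + (18.468298 − 20.342008)/3 = 17.843728
T(3,1) = 17.987345 + (17.987345 − 18.468298)/3 = 17.827027
T(2,2) = 17.843728 + (17.843728 − 18.073845)/15 = 17.828387
T(3,2) = 17.827027 + (17.827027 − 17.843728)/15 = 17.825914
T(3,3) = 17.825914 + (17.825914 − 17.828387)/63 = 17.825875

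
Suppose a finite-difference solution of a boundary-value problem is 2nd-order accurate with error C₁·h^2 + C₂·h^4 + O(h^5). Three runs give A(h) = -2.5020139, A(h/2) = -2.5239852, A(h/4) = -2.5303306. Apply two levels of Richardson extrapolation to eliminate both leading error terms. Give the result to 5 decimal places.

-2.53252

First eliminate the h^2 term (factor 2^2 = 4):
  B₁ = (4·(-2.5239852) − (-2.5020139))/3 = -2.5313090
  B₂ = (4·(-2.5303306) − (-2.5239852))/3 = -2.5324457
Then eliminate the h^4 term (factor 2^4 = 16):
  (16·(-2.5324457) − (-2.5313090))/15 = -2.5325215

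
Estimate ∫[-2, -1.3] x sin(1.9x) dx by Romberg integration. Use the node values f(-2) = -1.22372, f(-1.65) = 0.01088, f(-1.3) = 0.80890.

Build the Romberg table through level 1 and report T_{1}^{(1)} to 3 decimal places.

-0.043

T_{0}^{(0)} (trapezoid, 1 panel, h=0.7000): -0.14519
T_{1}^{(0)} (trapezoid, 2 panels, h=0.3500): -0.06879
T_{1}^{(1)} = -0.06879 + (-0.06879 − (-0.14519))/3 = -0.04332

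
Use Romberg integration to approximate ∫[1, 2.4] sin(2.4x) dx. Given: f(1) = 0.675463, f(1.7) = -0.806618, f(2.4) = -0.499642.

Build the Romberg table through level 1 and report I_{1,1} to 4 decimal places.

I_{0,0} (trapezoid, 1 panel, h=1.4000): 0.123075
I_{1,0} (trapezoid, 2 panels, h=0.7000): -0.503095
I_{1,1} = -0.503095 + (-0.503095 − 0.123075)/3 = -0.711818

-0.7118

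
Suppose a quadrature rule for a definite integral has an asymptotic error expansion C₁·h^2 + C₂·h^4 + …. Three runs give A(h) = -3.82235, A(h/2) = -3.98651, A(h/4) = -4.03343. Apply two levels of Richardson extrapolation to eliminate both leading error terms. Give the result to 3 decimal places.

-4.050

First eliminate the h^2 term (factor 2^2 = 4):
  B₁ = (4·(-3.98651) − (-3.82235))/3 = -4.04123
  B₂ = (4·(-4.03343) − (-3.98651))/3 = -4.04907
Then eliminate the h^4 term (factor 2^4 = 16):
  (16·(-4.04907) − (-4.04123))/15 = -4.04959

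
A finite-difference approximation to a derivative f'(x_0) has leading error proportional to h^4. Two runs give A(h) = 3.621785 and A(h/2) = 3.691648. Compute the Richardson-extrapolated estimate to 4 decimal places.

3.6963

Extrapolated value = (16·A(h/2) − A(h)) / (16 − 1)
= (16·3.691648 − 3.621785) / 15
= 55.444583 / 15 = 3.696306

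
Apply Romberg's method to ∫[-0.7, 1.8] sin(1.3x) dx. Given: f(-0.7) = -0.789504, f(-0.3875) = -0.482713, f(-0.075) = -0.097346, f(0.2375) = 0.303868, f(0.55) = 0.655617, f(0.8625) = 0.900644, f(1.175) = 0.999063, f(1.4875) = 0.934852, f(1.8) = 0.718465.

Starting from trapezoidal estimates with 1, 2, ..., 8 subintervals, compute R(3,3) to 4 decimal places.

1.0072

R(0,0) (trapezoid, 1 panel, h=2.5000): -0.088799
R(1,0) (trapezoid, 2 panels, h=1.2500): 0.775122
R(2,0) (trapezoid, 4 panels, h=0.6250): 0.951134
R(3,0) (trapezoid, 8 panels, h=0.3125): 0.993270
R(1,1) = 0.775122 + (0.775122 − (-0.088799))/3 = 1.063096
R(2,1) = 0.951134 + (0.951134 − 0.775122)/3 = 1.009805
R(3,1) = 0.993270 + (0.993270 − 0.951134)/3 = 1.007315
R(2,2) = 1.009805 + (1.009805 − 1.063096)/15 = 1.006252
R(3,2) = 1.007315 + (1.007315 − 1.009805)/15 = 1.007149
R(3,3) = 1.007149 + (1.007149 − 1.006252)/63 = 1.007163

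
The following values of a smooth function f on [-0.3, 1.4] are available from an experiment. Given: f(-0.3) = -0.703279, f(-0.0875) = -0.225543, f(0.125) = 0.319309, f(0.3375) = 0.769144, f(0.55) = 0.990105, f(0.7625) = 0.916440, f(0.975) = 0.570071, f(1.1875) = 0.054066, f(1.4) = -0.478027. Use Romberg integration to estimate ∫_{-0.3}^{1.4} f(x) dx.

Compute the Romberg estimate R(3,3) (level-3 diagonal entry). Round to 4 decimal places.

0.6113

R(0,0) (trapezoid, 1 panel, h=1.7000): -1.004110
R(1,0) (trapezoid, 2 panels, h=0.8500): 0.339534
R(2,0) (trapezoid, 4 panels, h=0.4250): 0.547754
R(3,0) (trapezoid, 8 panels, h=0.2125): 0.595625
R(1,1) = 0.339534 + (0.339534 − (-1.004110))/3 = 0.787415
R(2,1) = 0.547754 + (0.547754 − 0.339534)/3 = 0.617161
R(3,1) = 0.595625 + (0.595625 − 0.547754)/3 = 0.611582
R(2,2) = 0.617161 + (0.617161 − 0.787415)/15 = 0.605811
R(3,2) = 0.611582 + (0.611582 − 0.617161)/15 = 0.611210
R(3,3) = 0.611210 + (0.611210 − 0.605811)/63 = 0.611296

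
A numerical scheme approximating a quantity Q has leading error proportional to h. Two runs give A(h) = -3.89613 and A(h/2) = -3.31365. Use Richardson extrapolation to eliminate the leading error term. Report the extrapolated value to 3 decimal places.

The leading error scales as h; refining by a factor of 2 reduces it by 2^1 = 2.
Extrapolated value = (2·A(h/2) − A(h)) / (2 − 1)
= (2·(-3.31365) − (-3.89613)) / 1
= -2.73117 / 1 = -2.73117

-2.731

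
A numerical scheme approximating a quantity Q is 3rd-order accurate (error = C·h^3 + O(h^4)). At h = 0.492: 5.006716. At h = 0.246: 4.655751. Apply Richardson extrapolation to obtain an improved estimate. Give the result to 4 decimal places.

4.6056

The leading error scales as h^3; refining by a factor of 2 reduces it by 2^3 = 8.
Extrapolated value = (8·A(h/2) − A(h)) / (8 − 1)
= (8·4.655751 − 5.006716) / 7
= 32.239292 / 7 = 4.605613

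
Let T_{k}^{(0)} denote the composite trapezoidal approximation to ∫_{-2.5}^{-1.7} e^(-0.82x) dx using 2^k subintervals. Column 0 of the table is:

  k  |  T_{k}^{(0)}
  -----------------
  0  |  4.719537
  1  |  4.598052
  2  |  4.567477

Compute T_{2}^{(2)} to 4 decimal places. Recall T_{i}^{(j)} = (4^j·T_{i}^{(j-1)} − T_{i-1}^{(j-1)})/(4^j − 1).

4.5573

Richardson extrapolation on the trapezoidal column (denominator 4−1=3):
T_{1}^{(1)} = 4.598052 + (4.598052 − 4.719537)/3 = 4.557557
T_{2}^{(1)} = 4.567477 + (4.567477 − 4.598052)/3 = 4.557285
T_{2}^{(2)} = (16·4.557285 − 4.557557) / 15 = 4.557267
(Column j=1 coincides with Simpson's rule on the same nodes.)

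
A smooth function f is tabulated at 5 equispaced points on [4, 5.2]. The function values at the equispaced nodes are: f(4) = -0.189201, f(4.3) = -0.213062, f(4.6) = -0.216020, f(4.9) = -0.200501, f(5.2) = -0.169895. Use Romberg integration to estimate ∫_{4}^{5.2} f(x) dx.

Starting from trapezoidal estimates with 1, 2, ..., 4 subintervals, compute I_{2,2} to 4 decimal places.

I_{0,0} (trapezoid, 1 panel, h=1.2000): -0.215458
I_{1,0} (trapezoid, 2 panels, h=0.6000): -0.237341
I_{2,0} (trapezoid, 4 panels, h=0.3000): -0.242739
I_{1,1} = -0.237341 + (-0.237341 − (-0.215458))/3 = -0.244635
I_{2,1} = -0.242739 + (-0.242739 − (-0.237341))/3 = -0.244538
I_{2,2} = -0.244538 + (-0.244538 − (-0.244635))/15 = -0.244532

-0.2445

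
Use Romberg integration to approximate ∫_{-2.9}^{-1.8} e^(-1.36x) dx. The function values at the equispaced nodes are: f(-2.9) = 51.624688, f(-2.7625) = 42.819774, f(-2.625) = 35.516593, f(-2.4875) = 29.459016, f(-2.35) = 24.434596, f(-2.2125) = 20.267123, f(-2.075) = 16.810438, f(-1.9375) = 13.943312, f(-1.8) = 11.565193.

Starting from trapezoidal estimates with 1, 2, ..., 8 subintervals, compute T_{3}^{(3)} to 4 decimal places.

T_{0}^{(0)} (trapezoid, 1 panel, h=1.1000): 34.754435
T_{1}^{(0)} (trapezoid, 2 panels, h=0.5500): 30.816245
T_{2}^{(0)} (trapezoid, 4 panels, h=0.2750): 29.798056
T_{3}^{(0)} (trapezoid, 8 panels, h=0.1375): 29.541296
T_{1}^{(1)} = 30.816245 + (30.816245 − 34.754435)/3 = 29.503515
T_{2}^{(1)} = 29.798056 + (29.798056 − 30.816245)/3 = 29.458660
T_{3}^{(1)} = 29.541296 + (29.541296 − 29.798056)/3 = 29.455709
T_{2}^{(2)} = 29.458660 + (29.458660 − 29.503515)/15 = 29.455670
T_{3}^{(2)} = 29.455709 + (29.455709 − 29.458660)/15 = 29.455512
T_{3}^{(3)} = 29.455512 + (29.455512 − 29.455670)/63 = 29.455509

29.4555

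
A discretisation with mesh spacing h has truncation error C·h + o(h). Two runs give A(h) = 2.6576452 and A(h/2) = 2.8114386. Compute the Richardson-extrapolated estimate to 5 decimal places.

2.96523

The leading error scales as h; refining by a factor of 2 reduces it by 2^1 = 2.
Extrapolated value = (2·A(h/2) − A(h)) / (2 − 1)
= (2·2.8114386 − 2.6576452) / 1
= 2.9652320 / 1 = 2.9652320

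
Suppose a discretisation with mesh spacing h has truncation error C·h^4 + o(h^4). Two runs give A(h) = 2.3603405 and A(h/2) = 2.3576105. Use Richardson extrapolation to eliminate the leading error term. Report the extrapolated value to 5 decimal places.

2.35743

The leading error scales as h^4; refining by a factor of 2 reduces it by 2^4 = 16.
Extrapolated value = (16·A(h/2) − A(h)) / (16 − 1)
= (16·2.3576105 − 2.3603405) / 15
= 35.3614275 / 15 = 2.3574285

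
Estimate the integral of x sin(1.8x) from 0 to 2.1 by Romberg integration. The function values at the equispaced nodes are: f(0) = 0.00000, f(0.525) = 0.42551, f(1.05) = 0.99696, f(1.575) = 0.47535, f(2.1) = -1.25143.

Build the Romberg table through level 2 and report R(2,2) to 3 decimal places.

R(0,0) (trapezoid, 1 panel, h=2.1000): -1.31400
R(1,0) (trapezoid, 2 panels, h=1.0500): 0.38981
R(2,0) (trapezoid, 4 panels, h=0.5250): 0.66786
R(1,1) = 0.38981 + (0.38981 − (-1.31400))/3 = 0.95775
R(2,1) = 0.66786 + (0.66786 − 0.38981)/3 = 0.76054
R(2,2) = 0.76054 + (0.76054 − 0.95775)/15 = 0.74739

0.747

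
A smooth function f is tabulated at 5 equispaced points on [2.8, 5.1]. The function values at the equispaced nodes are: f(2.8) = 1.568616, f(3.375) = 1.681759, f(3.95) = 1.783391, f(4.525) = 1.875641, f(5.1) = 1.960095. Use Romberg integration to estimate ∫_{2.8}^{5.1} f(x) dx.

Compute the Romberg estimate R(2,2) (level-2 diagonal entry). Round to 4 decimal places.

R(0,0) (trapezoid, 1 panel, h=2.3000): 4.058018
R(1,0) (trapezoid, 2 panels, h=1.1500): 4.079908
R(2,0) (trapezoid, 4 panels, h=0.5750): 4.085459
R(1,1) = 4.079908 + (4.079908 − 4.058018)/3 = 4.087205
R(2,1) = 4.085459 + (4.085459 − 4.079908)/3 = 4.087309
R(2,2) = 4.087309 + (4.087309 − 4.087205)/15 = 4.087316

4.0873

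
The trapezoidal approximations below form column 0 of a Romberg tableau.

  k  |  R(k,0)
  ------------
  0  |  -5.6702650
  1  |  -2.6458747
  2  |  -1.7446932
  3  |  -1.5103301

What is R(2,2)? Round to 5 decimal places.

-1.43140

R(1,1) = (4·(-2.6458747) − (-5.6702650)) / 3 = -1.6377446
R(2,1) = (4·(-1.7446932) − (-2.6458747)) / 3 = -1.4442994
R(2,2) = (16·(-1.4442994) − (-1.6377446)) / 15 = -1.4314031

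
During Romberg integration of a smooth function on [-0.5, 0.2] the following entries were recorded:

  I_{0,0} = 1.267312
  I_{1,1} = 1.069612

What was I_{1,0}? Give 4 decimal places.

From I_{1,1} = (4·I_{1,0} − I_{0,0})/3, solve for I_{1,0}:
4·I_{1,0} = 3·1.069612 + 1.267312 = 4.476148
I_{1,0} = 1.119037

1.1190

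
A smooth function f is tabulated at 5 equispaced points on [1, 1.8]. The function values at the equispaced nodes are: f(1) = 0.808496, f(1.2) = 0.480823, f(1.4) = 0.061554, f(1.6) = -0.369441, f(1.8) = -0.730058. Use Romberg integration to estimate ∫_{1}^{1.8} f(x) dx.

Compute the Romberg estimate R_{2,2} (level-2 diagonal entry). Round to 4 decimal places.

0.0431

R_{0,0} (trapezoid, 1 panel, h=0.8000): 0.031375
R_{1,0} (trapezoid, 2 panels, h=0.4000): 0.040309
R_{2,0} (trapezoid, 4 panels, h=0.2000): 0.042431
R_{1,1} = 0.040309 + (0.040309 − 0.031375)/3 = 0.043287
R_{2,1} = 0.042431 + (0.042431 − 0.040309)/3 = 0.043138
R_{2,2} = 0.043138 + (0.043138 − 0.043287)/15 = 0.043128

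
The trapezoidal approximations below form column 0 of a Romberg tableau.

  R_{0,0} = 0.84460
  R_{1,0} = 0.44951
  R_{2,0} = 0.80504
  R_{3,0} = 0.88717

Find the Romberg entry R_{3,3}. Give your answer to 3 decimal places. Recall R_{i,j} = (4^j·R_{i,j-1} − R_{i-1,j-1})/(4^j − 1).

R_{1,1} = 0.44951 + (0.44951 − 0.84460)/3 = 0.31781
R_{2,1} = (4·0.80504 − 0.44951) / 3 = 0.92355
R_{3,1} = (4·0.88717 − 0.80504) / 3 = 0.91455
R_{2,2} = 0.92355 + (0.92355 − 0.31781)/15 = 0.96393
R_{3,2} = (16·0.91455 − 0.92355) / 15 = 0.91395
R_{3,3} = (64·0.91395 − 0.96393) / 63 = 0.91316
(Column j=1 coincides with Simpson's rule on the same nodes.)

0.913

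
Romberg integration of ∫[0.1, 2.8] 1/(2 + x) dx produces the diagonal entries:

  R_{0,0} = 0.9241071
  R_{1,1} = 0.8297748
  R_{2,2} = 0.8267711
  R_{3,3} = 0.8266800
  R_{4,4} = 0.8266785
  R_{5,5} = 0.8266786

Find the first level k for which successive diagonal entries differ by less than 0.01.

k = 2

|R_{1,1} − R_{0,0}| = 0.0943323 ≥ 0.01
|R_{2,2} − R_{1,1}| = 0.0030037 < 0.01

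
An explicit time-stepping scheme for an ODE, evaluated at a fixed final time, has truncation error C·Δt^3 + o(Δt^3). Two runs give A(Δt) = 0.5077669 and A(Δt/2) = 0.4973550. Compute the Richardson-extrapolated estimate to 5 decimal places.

Extrapolated value = (8·A(Δt/2) − A(Δt)) / (8 − 1)
= (8·0.4973550 − 0.5077669) / 7
= 3.4710731 / 7 = 0.4958676

0.49587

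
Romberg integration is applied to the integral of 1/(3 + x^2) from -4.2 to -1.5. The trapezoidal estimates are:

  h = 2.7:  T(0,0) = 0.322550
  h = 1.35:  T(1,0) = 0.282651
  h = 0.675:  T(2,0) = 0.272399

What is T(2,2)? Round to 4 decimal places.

0.2690

Richardson extrapolation on the trapezoidal column (denominator 4−1=3):
T(1,1) = (4·0.282651 − 0.322550) / 3 = 0.269351
T(2,1) = (4·0.272399 − 0.282651) / 3 = 0.268982
T(2,2) = 0.268982 + (0.268982 − 0.269351)/15 = 0.268957
(Column j=1 coincides with Simpson's rule on the same nodes.)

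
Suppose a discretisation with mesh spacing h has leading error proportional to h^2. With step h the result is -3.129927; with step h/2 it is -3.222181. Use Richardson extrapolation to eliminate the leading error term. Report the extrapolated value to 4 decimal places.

-3.2529

The leading error scales as h^2; refining by a factor of 2 reduces it by 2^2 = 4.
Extrapolated value = (4·A(h/2) − A(h)) / (4 − 1)
= (4·(-3.222181) − (-3.129927)) / 3
= -9.758797 / 3 = -3.252932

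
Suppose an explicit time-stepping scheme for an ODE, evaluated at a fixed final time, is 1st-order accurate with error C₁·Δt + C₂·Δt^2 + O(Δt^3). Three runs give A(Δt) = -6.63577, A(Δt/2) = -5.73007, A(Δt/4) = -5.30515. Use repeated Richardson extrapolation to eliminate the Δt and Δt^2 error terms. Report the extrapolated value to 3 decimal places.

First eliminate the Δt term (factor 2^1 = 2):
  B₁ = (2·(-5.73007) − (-6.63577))/1 = -4.82437
  B₂ = (2·(-5.30515) − (-5.73007))/1 = -4.88023
Then eliminate the Δt^2 term (factor 2^2 = 4):
  (4·(-4.88023) − (-4.82437))/3 = -4.89885

-4.899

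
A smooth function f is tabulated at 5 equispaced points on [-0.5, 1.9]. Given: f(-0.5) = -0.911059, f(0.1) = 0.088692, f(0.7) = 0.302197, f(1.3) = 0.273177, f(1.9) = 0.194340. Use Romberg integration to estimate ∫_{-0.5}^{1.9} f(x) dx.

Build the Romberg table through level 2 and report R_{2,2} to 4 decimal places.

0.2717

R_{0,0} (trapezoid, 1 panel, h=2.4000): -0.860063
R_{1,0} (trapezoid, 2 panels, h=1.2000): -0.067395
R_{2,0} (trapezoid, 4 panels, h=0.6000): 0.183424
R_{1,1} = -0.067395 + (-0.067395 − (-0.860063))/3 = 0.196828
R_{2,1} = 0.183424 + (0.183424 − (-0.067395))/3 = 0.267030
R_{2,2} = 0.267030 + (0.267030 − 0.196828)/15 = 0.271710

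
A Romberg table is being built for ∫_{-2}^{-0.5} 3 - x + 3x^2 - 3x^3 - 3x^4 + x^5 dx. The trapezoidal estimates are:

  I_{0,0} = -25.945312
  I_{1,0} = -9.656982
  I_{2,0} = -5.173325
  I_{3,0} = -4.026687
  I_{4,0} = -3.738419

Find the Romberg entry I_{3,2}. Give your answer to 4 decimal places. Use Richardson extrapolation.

-3.6422

I_{2,1} = -5.173325 + (-5.173325 − (-9.656982))/3 = -3.678773
I_{3,1} = (4·(-4.026687) − (-5.173325)) / 3 = -3.644474
I_{3,2} = -3.644474 + (-3.644474 − (-3.678773))/15 = -3.642187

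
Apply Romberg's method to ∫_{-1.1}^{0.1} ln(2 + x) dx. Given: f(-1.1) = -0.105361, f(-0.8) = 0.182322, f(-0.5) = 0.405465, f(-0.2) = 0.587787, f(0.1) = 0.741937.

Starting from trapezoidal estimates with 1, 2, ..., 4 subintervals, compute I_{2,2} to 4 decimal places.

I_{0,0} (trapezoid, 1 panel, h=1.2000): 0.381946
I_{1,0} (trapezoid, 2 panels, h=0.6000): 0.434252
I_{2,0} (trapezoid, 4 panels, h=0.3000): 0.448159
I_{1,1} = 0.434252 + (0.434252 − 0.381946)/3 = 0.451687
I_{2,1} = 0.448159 + (0.448159 − 0.434252)/3 = 0.452795
I_{2,2} = 0.452795 + (0.452795 − 0.451687)/15 = 0.452869

0.4529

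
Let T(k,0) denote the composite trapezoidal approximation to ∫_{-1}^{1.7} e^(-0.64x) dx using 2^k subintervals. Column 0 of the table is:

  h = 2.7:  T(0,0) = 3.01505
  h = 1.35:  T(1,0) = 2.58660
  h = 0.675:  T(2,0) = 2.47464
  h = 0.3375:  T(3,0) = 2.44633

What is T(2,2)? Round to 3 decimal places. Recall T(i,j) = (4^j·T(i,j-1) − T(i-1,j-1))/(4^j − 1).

2.437

T(1,1) = (4·2.58660 − 3.01505) / 3 = 2.44378
T(2,1) = 2.47464 + (2.47464 − 2.58660)/3 = 2.43732
T(2,2) = (16·2.43732 − 2.44378) / 15 = 2.43689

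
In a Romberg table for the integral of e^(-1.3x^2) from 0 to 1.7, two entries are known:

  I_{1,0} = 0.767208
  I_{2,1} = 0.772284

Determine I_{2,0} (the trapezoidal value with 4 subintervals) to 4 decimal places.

From I_{2,1} = (4·I_{2,0} − I_{1,0})/3, solve for I_{2,0}:
4·I_{2,0} = 3·0.772284 + 0.767208 = 3.084060
I_{2,0} = 0.771015

0.7710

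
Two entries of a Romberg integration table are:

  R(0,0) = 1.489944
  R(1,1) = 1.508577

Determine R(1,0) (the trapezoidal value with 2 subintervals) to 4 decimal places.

From R(1,1) = (4·R(1,0) − R(0,0))/3, solve for R(1,0):
4·R(1,0) = 3·1.508577 + 1.489944 = 6.015675
R(1,0) = 1.503919

1.5039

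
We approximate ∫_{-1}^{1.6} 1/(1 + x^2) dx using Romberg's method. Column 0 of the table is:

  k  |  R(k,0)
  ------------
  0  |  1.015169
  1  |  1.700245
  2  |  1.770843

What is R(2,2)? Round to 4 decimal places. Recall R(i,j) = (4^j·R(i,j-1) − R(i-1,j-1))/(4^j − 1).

R(1,1) = (4·1.700245 − 1.015169) / 3 = 1.928604
R(2,1) = (4·1.770843 − 1.700245) / 3 = 1.794376
R(2,2) = 1.794376 + (1.794376 − 1.928604)/15 = 1.785427

1.7854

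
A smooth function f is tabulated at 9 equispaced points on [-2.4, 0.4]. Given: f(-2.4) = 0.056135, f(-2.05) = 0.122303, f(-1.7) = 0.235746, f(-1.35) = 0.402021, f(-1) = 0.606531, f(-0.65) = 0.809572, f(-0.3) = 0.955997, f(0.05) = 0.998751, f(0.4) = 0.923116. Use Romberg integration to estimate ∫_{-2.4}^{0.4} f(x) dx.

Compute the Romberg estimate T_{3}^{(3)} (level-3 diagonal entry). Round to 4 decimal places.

1.6223

T_{0}^{(0)} (trapezoid, 1 panel, h=2.8000): 1.370951
T_{1}^{(0)} (trapezoid, 2 panels, h=1.4000): 1.534619
T_{2}^{(0)} (trapezoid, 4 panels, h=0.7000): 1.601530
T_{3}^{(0)} (trapezoid, 8 panels, h=0.3500): 1.617191
T_{1}^{(1)} = 1.534619 + (1.534619 − 1.370951)/3 = 1.589175
T_{2}^{(1)} = 1.601530 + (1.601530 − 1.534619)/3 = 1.623834
T_{3}^{(1)} = 1.617191 + (1.617191 − 1.601530)/3 = 1.622411
T_{2}^{(2)} = 1.623834 + (1.623834 − 1.589175)/15 = 1.626145
T_{3}^{(2)} = 1.622411 + (1.622411 − 1.623834)/15 = 1.622316
T_{3}^{(3)} = 1.622316 + (1.622316 − 1.626145)/63 = 1.622255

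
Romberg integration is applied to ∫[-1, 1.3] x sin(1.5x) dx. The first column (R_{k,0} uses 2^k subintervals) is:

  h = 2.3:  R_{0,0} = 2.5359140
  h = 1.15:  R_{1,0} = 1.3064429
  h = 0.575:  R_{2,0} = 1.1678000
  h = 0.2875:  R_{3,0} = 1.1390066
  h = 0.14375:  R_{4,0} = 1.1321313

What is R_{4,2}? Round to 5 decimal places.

1.12987

R_{3,1} = 1.1390066 + (1.1390066 − 1.1678000)/3 = 1.1294088
R_{4,1} = 1.1321313 + (1.1321313 − 1.1390066)/3 = 1.1298395
R_{4,2} = 1.1298395 + (1.1298395 − 1.1294088)/15 = 1.1298682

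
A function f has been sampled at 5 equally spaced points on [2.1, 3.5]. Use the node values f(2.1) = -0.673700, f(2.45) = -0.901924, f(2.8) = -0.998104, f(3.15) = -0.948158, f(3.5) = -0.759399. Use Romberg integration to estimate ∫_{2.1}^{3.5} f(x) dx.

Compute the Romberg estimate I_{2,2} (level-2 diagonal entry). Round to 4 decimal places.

I_{0,0} (trapezoid, 1 panel, h=1.4000): -1.003169
I_{1,0} (trapezoid, 2 panels, h=0.7000): -1.200257
I_{2,0} (trapezoid, 4 panels, h=0.3500): -1.247657
I_{1,1} = -1.200257 + (-1.200257 − (-1.003169))/3 = -1.265953
I_{2,1} = -1.247657 + (-1.247657 − (-1.200257))/3 = -1.263457
I_{2,2} = -1.263457 + (-1.263457 − (-1.265953))/15 = -1.263291

-1.2633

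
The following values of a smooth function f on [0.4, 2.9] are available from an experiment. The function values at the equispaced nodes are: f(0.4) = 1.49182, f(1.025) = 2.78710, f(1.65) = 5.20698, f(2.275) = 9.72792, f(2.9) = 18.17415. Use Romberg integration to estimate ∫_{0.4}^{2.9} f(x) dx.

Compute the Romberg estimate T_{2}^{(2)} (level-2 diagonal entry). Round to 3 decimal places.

16.684

T_{0}^{(0)} (trapezoid, 1 panel, h=2.5000): 24.58246
T_{1}^{(0)} (trapezoid, 2 panels, h=1.2500): 18.79996
T_{2}^{(0)} (trapezoid, 4 panels, h=0.6250): 17.22187
T_{1}^{(1)} = 18.79996 + (18.79996 − 24.58246)/3 = 16.87246
T_{2}^{(1)} = 17.22187 + (17.22187 − 18.79996)/3 = 16.69584
T_{2}^{(2)} = 16.69584 + (16.69584 − 16.87246)/15 = 16.68407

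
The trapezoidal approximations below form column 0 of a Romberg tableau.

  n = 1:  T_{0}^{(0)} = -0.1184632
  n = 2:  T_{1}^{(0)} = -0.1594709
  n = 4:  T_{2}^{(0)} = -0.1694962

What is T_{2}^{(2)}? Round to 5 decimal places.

-0.17282

T_{1}^{(1)} = (4·(-0.1594709) − (-0.1184632)) / 3 = -0.1731401
T_{2}^{(1)} = -0.1694962 + (-0.1694962 − (-0.1594709))/3 = -0.1728380
T_{2}^{(2)} = -0.1728380 + (-0.1728380 − (-0.1731401))/15 = -0.1728179
(Column j=1 coincides with Simpson's rule on the same nodes.)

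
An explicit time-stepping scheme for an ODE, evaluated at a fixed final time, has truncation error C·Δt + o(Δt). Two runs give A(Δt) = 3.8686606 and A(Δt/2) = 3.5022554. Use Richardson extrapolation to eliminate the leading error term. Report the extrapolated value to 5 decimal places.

The leading error scales as Δt; refining by a factor of 2 reduces it by 2^1 = 2.
Extrapolated value = (2·A(Δt/2) − A(Δt)) / (2 − 1)
= (2·3.5022554 − 3.8686606) / 1
= 3.1358502 / 1 = 3.1358502

3.13585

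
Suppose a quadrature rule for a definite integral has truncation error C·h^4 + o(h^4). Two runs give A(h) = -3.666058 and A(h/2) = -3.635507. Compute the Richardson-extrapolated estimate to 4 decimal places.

-3.6335

The leading error scales as h^4; refining by a factor of 2 reduces it by 2^4 = 16.
Extrapolated value = (16·A(h/2) − A(h)) / (16 − 1)
= (16·(-3.635507) − (-3.666058)) / 15
= -54.502054 / 15 = -3.633470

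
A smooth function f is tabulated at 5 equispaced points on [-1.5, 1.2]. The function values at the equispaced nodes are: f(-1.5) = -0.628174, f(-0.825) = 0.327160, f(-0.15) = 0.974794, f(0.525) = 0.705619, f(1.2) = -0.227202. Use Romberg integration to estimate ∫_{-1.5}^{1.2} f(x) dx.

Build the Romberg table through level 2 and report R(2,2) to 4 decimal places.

R(0,0) (trapezoid, 1 panel, h=2.7000): -1.154758
R(1,0) (trapezoid, 2 panels, h=1.3500): 0.738593
R(2,0) (trapezoid, 4 panels, h=0.6750): 1.066422
R(1,1) = 0.738593 + (0.738593 − (-1.154758))/3 = 1.369710
R(2,1) = 1.066422 + (1.066422 − 0.738593)/3 = 1.175698
R(2,2) = 1.175698 + (1.175698 − 1.369710)/15 = 1.162764

1.1628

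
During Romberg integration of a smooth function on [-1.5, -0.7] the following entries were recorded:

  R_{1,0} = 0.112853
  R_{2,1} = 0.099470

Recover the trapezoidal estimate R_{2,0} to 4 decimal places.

0.1028

From R_{2,1} = (4·R_{2,0} − R_{1,0})/3, solve for R_{2,0}:
4·R_{2,0} = 3·0.099470 + 0.112853 = 0.411263
R_{2,0} = 0.102816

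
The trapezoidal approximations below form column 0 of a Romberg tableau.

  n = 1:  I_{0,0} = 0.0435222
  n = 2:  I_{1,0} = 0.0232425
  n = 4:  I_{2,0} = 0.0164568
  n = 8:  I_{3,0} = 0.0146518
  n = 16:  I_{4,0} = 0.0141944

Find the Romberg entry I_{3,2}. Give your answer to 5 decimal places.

I_{2,1} = 0.0164568 + (0.0164568 − 0.0232425)/3 = 0.0141949
I_{3,1} = (4·0.0146518 − 0.0164568) / 3 = 0.0140501
I_{3,2} = (16·0.0140501 − 0.0141949) / 15 = 0.0140404

0.01404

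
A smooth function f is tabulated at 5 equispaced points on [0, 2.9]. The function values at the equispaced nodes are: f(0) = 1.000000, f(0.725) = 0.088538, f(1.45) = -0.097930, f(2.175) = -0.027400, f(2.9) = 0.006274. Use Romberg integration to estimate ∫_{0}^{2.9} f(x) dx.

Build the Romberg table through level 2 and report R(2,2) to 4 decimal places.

R(0,0) (trapezoid, 1 panel, h=2.9000): 1.459097
R(1,0) (trapezoid, 2 panels, h=1.4500): 0.587550
R(2,0) (trapezoid, 4 panels, h=0.7250): 0.338100
R(1,1) = 0.587550 + (0.587550 − 1.459097)/3 = 0.297034
R(2,1) = 0.338100 + (0.338100 − 0.587550)/3 = 0.254950
R(2,2) = 0.254950 + (0.254950 − 0.297034)/15 = 0.252144

0.2521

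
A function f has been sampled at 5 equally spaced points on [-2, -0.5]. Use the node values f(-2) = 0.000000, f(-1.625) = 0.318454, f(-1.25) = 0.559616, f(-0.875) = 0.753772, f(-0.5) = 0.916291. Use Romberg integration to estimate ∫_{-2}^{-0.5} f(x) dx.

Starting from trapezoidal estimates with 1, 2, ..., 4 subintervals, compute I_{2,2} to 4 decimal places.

I_{0,0} (trapezoid, 1 panel, h=1.5000): 0.687218
I_{1,0} (trapezoid, 2 panels, h=0.7500): 0.763321
I_{2,0} (trapezoid, 4 panels, h=0.3750): 0.783745
I_{1,1} = 0.763321 + (0.763321 − 0.687218)/3 = 0.788689
I_{2,1} = 0.783745 + (0.783745 − 0.763321)/3 = 0.790553
I_{2,2} = 0.790553 + (0.790553 − 0.788689)/15 = 0.790677

0.7907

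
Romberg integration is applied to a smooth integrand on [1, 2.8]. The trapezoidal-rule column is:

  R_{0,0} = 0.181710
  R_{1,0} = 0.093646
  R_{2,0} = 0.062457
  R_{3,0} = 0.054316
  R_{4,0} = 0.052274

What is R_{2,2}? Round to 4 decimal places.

Richardson extrapolation on the trapezoidal column (denominator 4−1=3):
R_{1,1} = (4·0.093646 − 0.181710) / 3 = 0.064291
R_{2,1} = (4·0.062457 − 0.093646) / 3 = 0.052061
R_{2,2} = 0.052061 + (0.052061 − 0.064291)/15 = 0.051246

0.0512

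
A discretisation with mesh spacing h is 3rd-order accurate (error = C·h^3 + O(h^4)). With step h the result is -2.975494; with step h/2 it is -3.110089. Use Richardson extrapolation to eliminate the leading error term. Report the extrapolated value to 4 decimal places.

-3.1293

The leading error scales as h^3; refining by a factor of 2 reduces it by 2^3 = 8.
Extrapolated value = (8·A(h/2) − A(h)) / (8 − 1)
= (8·(-3.110089) − (-2.975494)) / 7
= -21.905218 / 7 = -3.129317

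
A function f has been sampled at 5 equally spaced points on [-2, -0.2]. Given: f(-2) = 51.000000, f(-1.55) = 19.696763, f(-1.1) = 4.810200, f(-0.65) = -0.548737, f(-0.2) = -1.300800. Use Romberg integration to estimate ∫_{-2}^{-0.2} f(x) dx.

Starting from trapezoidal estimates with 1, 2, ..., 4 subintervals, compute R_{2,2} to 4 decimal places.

R_{0,0} (trapezoid, 1 panel, h=1.8000): 44.729280
R_{1,0} (trapezoid, 2 panels, h=0.9000): 26.693820
R_{2,0} (trapezoid, 4 panels, h=0.4500): 21.963522
R_{1,1} = 26.693820 + (26.693820 − 44.729280)/3 = 20.682000
R_{2,1} = 21.963522 + (21.963522 − 26.693820)/3 = 20.386756
R_{2,2} = 20.386756 + (20.386756 − 20.682000)/15 = 20.367073

20.3671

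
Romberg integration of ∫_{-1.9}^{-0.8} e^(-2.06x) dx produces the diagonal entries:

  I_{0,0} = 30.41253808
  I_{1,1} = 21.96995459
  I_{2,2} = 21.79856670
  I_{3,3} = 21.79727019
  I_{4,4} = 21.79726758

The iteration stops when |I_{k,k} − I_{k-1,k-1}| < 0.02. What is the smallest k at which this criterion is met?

|I_{1,1} − I_{0,0}| = 8.44258349 ≥ 0.02
|I_{2,2} − I_{1,1}| = 0.17138789 ≥ 0.02
|I_{3,3} − I_{2,2}| = 0.00129651 < 0.02

k = 3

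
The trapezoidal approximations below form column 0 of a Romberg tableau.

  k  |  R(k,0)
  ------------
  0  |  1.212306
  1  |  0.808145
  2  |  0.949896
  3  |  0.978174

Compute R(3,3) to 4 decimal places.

0.9865

R(1,1) = 0.808145 + (0.808145 − 1.212306)/3 = 0.673425
R(2,1) = 0.949896 + (0.949896 − 0.808145)/3 = 0.997146
R(3,1) = (4·0.978174 − 0.949896) / 3 = 0.987600
R(2,2) = 0.997146 + (0.997146 − 0.673425)/15 = 1.018727
R(3,2) = 0.987600 + (0.987600 − 0.997146)/15 = 0.986964
R(3,3) = (64·0.986964 − 1.018727) / 63 = 0.986460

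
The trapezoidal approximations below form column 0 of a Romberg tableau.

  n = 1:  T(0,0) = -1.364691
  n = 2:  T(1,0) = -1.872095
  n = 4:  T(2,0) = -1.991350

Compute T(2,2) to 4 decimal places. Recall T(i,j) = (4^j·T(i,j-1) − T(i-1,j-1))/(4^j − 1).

-2.0304

T(1,1) = -1.872095 + (-1.872095 − (-1.364691))/3 = -2.041230
T(2,1) = (4·(-1.991350) − (-1.872095)) / 3 = -2.031102
T(2,2) = (16·(-2.031102) − (-2.041230)) / 15 = -2.030427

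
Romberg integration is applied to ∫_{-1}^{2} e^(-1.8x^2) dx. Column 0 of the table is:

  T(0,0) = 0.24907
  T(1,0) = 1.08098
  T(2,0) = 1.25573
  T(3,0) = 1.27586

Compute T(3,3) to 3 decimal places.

1.280

Richardson extrapolation on the trapezoidal column (denominator 4−1=3):
T(1,1) = (4·1.08098 − 0.24907) / 3 = 1.35828
T(2,1) = 1.25573 + (1.25573 − 1.08098)/3 = 1.31398
T(3,1) = 1.27586 + (1.27586 − 1.25573)/3 = 1.28257
T(2,2) = 1.31398 + (1.31398 − 1.35828)/15 = 1.31103
T(3,2) = (16·1.28257 − 1.31398) / 15 = 1.28048
T(3,3) = 1.28048 + (1.28048 − 1.31103)/63 = 1.28000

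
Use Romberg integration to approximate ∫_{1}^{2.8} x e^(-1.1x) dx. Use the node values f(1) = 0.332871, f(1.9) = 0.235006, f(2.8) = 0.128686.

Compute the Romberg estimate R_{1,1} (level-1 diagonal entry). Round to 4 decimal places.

R_{0,0} (trapezoid, 1 panel, h=1.8000): 0.415401
R_{1,0} (trapezoid, 2 panels, h=0.9000): 0.419206
R_{1,1} = 0.419206 + (0.419206 − 0.415401)/3 = 0.420474

0.4205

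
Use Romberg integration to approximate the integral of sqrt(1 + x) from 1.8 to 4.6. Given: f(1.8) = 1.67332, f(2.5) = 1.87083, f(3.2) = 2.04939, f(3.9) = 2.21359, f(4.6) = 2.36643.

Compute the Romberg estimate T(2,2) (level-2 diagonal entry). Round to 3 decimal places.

5.711

T(0,0) (trapezoid, 1 panel, h=2.8000): 5.65565
T(1,0) (trapezoid, 2 panels, h=1.4000): 5.69697
T(2,0) (trapezoid, 4 panels, h=0.7000): 5.70758
T(1,1) = 5.69697 + (5.69697 − 5.65565)/3 = 5.71074
T(2,1) = 5.70758 + (5.70758 − 5.69697)/3 = 5.71112
T(2,2) = 5.71112 + (5.71112 − 5.71074)/15 = 5.71115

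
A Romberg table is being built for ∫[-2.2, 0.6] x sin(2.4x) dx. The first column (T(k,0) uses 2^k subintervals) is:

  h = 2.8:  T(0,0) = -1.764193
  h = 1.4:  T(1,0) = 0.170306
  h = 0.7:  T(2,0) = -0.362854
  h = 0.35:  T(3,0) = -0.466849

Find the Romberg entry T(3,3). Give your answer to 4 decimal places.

Richardson extrapolation on the trapezoidal column (denominator 4−1=3):
T(1,1) = (4·0.170306 − (-1.764193)) / 3 = 0.815139
T(2,1) = -0.362854 + (-0.362854 − 0.170306)/3 = -0.540574
T(3,1) = -0.466849 + (-0.466849 − (-0.362854))/3 = -0.501514
T(2,2) = -0.540574 + (-0.540574 − 0.815139)/15 = -0.630955
T(3,2) = (16·(-0.501514) − (-0.540574)) / 15 = -0.498910
T(3,3) = -0.498910 + (-0.498910 − (-0.630955))/63 = -0.496814

-0.4968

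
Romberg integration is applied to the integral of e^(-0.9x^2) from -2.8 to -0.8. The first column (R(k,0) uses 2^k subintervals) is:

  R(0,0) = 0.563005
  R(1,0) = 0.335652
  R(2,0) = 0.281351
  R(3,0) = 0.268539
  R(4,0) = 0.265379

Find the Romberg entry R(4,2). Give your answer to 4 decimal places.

0.2643

Richardson extrapolation on the trapezoidal column (denominator 4−1=3):
R(3,1) = (4·0.268539 − 0.281351) / 3 = 0.264268
R(4,1) = (4·0.265379 − 0.268539) / 3 = 0.264326
R(4,2) = 0.264326 + (0.264326 − 0.264268)/15 = 0.264330
(Column j=1 coincides with Simpson's rule on the same nodes.)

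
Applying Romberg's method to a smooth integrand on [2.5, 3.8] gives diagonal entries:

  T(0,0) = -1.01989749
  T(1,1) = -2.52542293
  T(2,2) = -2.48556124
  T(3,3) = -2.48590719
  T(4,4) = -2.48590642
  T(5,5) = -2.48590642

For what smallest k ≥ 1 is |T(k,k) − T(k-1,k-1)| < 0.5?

|T(1,1) − T(0,0)| = 1.50552544 ≥ 0.5
|T(2,2) − T(1,1)| = 0.03986169 < 0.5

k = 2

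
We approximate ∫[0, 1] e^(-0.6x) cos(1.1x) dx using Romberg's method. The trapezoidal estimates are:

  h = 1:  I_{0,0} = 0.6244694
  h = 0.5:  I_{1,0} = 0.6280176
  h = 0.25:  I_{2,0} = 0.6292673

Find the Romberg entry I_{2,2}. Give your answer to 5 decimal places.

0.62972

Richardson extrapolation on the trapezoidal column (denominator 4−1=3):
I_{1,1} = 0.6280176 + (0.6280176 − 0.6244694)/3 = 0.6292003
I_{2,1} = (4·0.6292673 − 0.6280176) / 3 = 0.6296839
I_{2,2} = (16·0.6296839 − 0.6292003) / 15 = 0.6297161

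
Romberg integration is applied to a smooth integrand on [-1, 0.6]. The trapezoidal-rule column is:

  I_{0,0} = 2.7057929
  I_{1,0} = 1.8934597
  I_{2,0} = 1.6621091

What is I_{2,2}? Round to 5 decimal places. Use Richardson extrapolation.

Richardson extrapolation on the trapezoidal column (denominator 4−1=3):
I_{1,1} = (4·1.8934597 − 2.7057929) / 3 = 1.6226820
I_{2,1} = 1.6621091 + (1.6621091 − 1.8934597)/3 = 1.5849922
I_{2,2} = 1.5849922 + (1.5849922 − 1.6226820)/15 = 1.5824795
(Column j=1 coincides with Simpson's rule on the same nodes.)

1.58248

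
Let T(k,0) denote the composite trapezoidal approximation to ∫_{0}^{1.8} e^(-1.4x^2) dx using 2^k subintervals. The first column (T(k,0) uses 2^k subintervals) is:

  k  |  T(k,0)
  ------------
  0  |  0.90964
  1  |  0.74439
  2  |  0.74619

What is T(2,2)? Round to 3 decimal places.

Richardson extrapolation on the trapezoidal column (denominator 4−1=3):
T(1,1) = (4·0.74439 − 0.90964) / 3 = 0.68931
T(2,1) = 0.74619 + (0.74619 − 0.74439)/3 = 0.74679
T(2,2) = 0.74679 + (0.74679 − 0.68931)/15 = 0.75062

0.751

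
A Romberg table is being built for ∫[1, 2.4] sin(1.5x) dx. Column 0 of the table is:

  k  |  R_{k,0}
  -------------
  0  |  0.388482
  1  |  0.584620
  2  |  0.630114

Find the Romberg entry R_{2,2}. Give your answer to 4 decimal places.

0.6450

Richardson extrapolation on the trapezoidal column (denominator 4−1=3):
R_{1,1} = (4·0.584620 − 0.388482) / 3 = 0.649999
R_{2,1} = (4·0.630114 − 0.584620) / 3 = 0.645279
R_{2,2} = (16·0.645279 − 0.649999) / 15 = 0.644964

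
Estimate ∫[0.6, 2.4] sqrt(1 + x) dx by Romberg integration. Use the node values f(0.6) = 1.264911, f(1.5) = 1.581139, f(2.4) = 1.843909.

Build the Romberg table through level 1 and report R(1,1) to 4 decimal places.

R(0,0) (trapezoid, 1 panel, h=1.8000): 2.797938
R(1,0) (trapezoid, 2 panels, h=0.9000): 2.821994
R(1,1) = 2.821994 + (2.821994 − 2.797938)/3 = 2.830013

2.8300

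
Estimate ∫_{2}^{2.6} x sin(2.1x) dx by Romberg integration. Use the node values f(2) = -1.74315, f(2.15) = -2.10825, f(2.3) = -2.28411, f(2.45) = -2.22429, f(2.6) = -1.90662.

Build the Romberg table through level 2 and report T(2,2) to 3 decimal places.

T(0,0) (trapezoid, 1 panel, h=0.6000): -1.09493
T(1,0) (trapezoid, 2 panels, h=0.3000): -1.23270
T(2,0) (trapezoid, 4 panels, h=0.1500): -1.26623
T(1,1) = -1.23270 + (-1.23270 − (-1.09493))/3 = -1.27862
T(2,1) = -1.26623 + (-1.26623 − (-1.23270))/3 = -1.27741
T(2,2) = -1.27741 + (-1.27741 − (-1.27862))/15 = -1.27733

-1.277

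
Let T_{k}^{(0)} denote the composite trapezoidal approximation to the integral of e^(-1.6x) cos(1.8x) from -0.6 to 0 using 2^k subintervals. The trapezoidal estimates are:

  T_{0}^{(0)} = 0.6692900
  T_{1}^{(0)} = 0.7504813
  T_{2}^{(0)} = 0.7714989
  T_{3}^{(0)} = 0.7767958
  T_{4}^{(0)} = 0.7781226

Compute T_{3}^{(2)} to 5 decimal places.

T_{2}^{(1)} = (4·0.7714989 − 0.7504813) / 3 = 0.7785048
T_{3}^{(1)} = 0.7767958 + (0.7767958 − 0.7714989)/3 = 0.7785614
T_{3}^{(2)} = 0.7785614 + (0.7785614 − 0.7785048)/15 = 0.7785652

0.77857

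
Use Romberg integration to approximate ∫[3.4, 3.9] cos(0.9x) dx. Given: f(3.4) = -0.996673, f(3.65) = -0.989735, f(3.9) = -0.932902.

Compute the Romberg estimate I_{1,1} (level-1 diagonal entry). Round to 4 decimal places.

I_{0,0} (trapezoid, 1 panel, h=0.5000): -0.482394
I_{1,0} (trapezoid, 2 panels, h=0.2500): -0.488631
I_{1,1} = -0.488631 + (-0.488631 − (-0.482394))/3 = -0.490710

-0.4907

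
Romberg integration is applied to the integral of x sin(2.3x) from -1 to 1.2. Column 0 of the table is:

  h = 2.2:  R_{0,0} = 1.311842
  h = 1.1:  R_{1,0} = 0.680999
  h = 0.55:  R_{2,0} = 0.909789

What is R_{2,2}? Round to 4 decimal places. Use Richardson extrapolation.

Richardson extrapolation on the trapezoidal column (denominator 4−1=3):
R_{1,1} = 0.680999 + (0.680999 − 1.311842)/3 = 0.470718
R_{2,1} = (4·0.909789 − 0.680999) / 3 = 0.986052
R_{2,2} = (16·0.986052 − 0.470718) / 15 = 1.020408
(Column j=1 coincides with Simpson's rule on the same nodes.)

1.0204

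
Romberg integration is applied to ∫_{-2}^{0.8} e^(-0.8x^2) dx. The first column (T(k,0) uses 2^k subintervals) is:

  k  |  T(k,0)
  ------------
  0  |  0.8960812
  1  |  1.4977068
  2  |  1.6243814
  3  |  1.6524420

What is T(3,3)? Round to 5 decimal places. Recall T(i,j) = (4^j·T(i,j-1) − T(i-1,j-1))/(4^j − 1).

1.66143

Richardson extrapolation on the trapezoidal column (denominator 4−1=3):
T(1,1) = (4·1.4977068 − 0.8960812) / 3 = 1.6982487
T(2,1) = 1.6243814 + (1.6243814 − 1.4977068)/3 = 1.6666063
T(3,1) = (4·1.6524420 − 1.6243814) / 3 = 1.6617955
T(2,2) = 1.6666063 + (1.6666063 − 1.6982487)/15 = 1.6644968
T(3,2) = 1.6617955 + (1.6617955 − 1.6666063)/15 = 1.6614748
T(3,3) = 1.6614748 + (1.6614748 − 1.6644968)/63 = 1.6614268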